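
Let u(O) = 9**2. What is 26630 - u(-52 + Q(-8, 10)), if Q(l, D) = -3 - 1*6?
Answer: 26549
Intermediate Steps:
Q(l, D) = -9 (Q(l, D) = -3 - 6 = -9)
u(O) = 81
26630 - u(-52 + Q(-8, 10)) = 26630 - 1*81 = 26630 - 81 = 26549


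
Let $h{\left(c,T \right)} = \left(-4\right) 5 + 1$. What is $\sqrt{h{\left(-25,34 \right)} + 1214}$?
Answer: $\sqrt{1195} \approx 34.569$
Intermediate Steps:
$h{\left(c,T \right)} = -19$ ($h{\left(c,T \right)} = -20 + 1 = -19$)
$\sqrt{h{\left(-25,34 \right)} + 1214} = \sqrt{-19 + 1214} = \sqrt{1195}$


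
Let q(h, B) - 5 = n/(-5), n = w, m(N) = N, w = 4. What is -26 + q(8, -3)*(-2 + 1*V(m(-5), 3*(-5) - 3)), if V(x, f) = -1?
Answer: -193/5 ≈ -38.600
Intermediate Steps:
n = 4
q(h, B) = 21/5 (q(h, B) = 5 + 4/(-5) = 5 + 4*(-1/5) = 5 - 4/5 = 21/5)
-26 + q(8, -3)*(-2 + 1*V(m(-5), 3*(-5) - 3)) = -26 + 21*(-2 + 1*(-1))/5 = -26 + 21*(-2 - 1)/5 = -26 + (21/5)*(-3) = -26 - 63/5 = -193/5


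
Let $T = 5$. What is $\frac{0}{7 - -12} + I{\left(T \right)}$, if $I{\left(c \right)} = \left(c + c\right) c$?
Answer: $50$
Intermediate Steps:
$I{\left(c \right)} = 2 c^{2}$ ($I{\left(c \right)} = 2 c c = 2 c^{2}$)
$\frac{0}{7 - -12} + I{\left(T \right)} = \frac{0}{7 - -12} + 2 \cdot 5^{2} = \frac{0}{7 + 12} + 2 \cdot 25 = \frac{0}{19} + 50 = 0 \cdot \frac{1}{19} + 50 = 0 + 50 = 50$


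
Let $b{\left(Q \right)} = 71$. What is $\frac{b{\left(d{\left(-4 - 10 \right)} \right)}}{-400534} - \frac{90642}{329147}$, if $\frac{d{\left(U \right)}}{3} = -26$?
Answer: $- \frac{36328572265}{131834564498} \approx -0.27556$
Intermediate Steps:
$d{\left(U \right)} = -78$ ($d{\left(U \right)} = 3 \left(-26\right) = -78$)
$\frac{b{\left(d{\left(-4 - 10 \right)} \right)}}{-400534} - \frac{90642}{329147} = \frac{71}{-400534} - \frac{90642}{329147} = 71 \left(- \frac{1}{400534}\right) - \frac{90642}{329147} = - \frac{71}{400534} - \frac{90642}{329147} = - \frac{36328572265}{131834564498}$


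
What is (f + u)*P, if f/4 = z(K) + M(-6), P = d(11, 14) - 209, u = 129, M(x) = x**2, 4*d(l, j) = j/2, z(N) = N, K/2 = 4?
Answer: -252845/4 ≈ -63211.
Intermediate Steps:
K = 8 (K = 2*4 = 8)
d(l, j) = j/8 (d(l, j) = (j/2)/4 = j/8)
P = -829/4 (P = (1/8)*14 - 209 = 7/4 - 209 = -829/4 ≈ -207.25)
f = 176 (f = 4*(8 + (-6)**2) = 4*(8 + 36) = 4*44 = 176)
(f + u)*P = (176 + 129)*(-829/4) = 305*(-829/4) = -252845/4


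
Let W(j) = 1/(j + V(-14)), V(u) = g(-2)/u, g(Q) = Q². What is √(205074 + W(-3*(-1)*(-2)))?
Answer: √99255739/22 ≈ 452.85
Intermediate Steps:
V(u) = 4/u (V(u) = (-2)²/u = 4/u)
W(j) = 1/(-2/7 + j) (W(j) = 1/(j + 4/(-14)) = 1/(j + 4*(-1/14)) = 1/(j - 2/7) = 1/(-2/7 + j))
√(205074 + W(-3*(-1)*(-2))) = √(205074 + 7/(-2 + 7*(-3*(-1)*(-2)))) = √(205074 + 7/(-2 + 7*(3*(-2)))) = √(205074 + 7/(-2 + 7*(-6))) = √(205074 + 7/(-2 - 42)) = √(205074 + 7/(-44)) = √(205074 + 7*(-1/44)) = √(205074 - 7/44) = √(9023249/44) = √99255739/22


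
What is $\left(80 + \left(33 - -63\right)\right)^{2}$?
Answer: $30976$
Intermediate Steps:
$\left(80 + \left(33 - -63\right)\right)^{2} = \left(80 + \left(33 + 63\right)\right)^{2} = \left(80 + 96\right)^{2} = 176^{2} = 30976$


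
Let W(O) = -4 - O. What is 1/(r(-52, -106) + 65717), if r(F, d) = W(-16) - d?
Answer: 1/65835 ≈ 1.5189e-5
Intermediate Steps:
r(F, d) = 12 - d (r(F, d) = (-4 - 1*(-16)) - d = (-4 + 16) - d = 12 - d)
1/(r(-52, -106) + 65717) = 1/((12 - 1*(-106)) + 65717) = 1/((12 + 106) + 65717) = 1/(118 + 65717) = 1/65835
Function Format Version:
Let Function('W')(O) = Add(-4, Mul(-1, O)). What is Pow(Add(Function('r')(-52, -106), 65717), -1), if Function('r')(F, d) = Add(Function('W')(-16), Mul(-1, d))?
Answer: Rational(1, 65835) ≈ 1.5189e-5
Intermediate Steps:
Function('r')(F, d) = Add(12, Mul(-1, d)) (Function('r')(F, d) = Add(Add(-4, Mul(-1, -16)), Mul(-1, d)) = Add(Add(-4, 16), Mul(-1, d)) = Add(12, Mul(-1, d)))
Pow(Add(Function('r')(-52, -106), 65717), -1) = Pow(Add(Add(12, Mul(-1, -106)), 65717), -1) = Pow(Add(Add(12, 106), 65717), -1) = Pow(Add(118, 65717), -1) = Pow(65835, -1) = Rational(1, 65835)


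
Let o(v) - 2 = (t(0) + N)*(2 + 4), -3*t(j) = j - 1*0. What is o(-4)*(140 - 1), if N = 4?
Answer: 3614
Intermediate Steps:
t(j) = -j/3 (t(j) = -(j - 1*0)/3 = -(j + 0)/3 = -j/3)
o(v) = 26 (o(v) = 2 + (-1/3*0 + 4)*(2 + 4) = 2 + (0 + 4)*6 = 2 + 4*6 = 2 + 24 = 26)
o(-4)*(140 - 1) = 26*(140 - 1) = 26*139 = 3614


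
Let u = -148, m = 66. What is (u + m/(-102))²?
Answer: 6385729/289 ≈ 22096.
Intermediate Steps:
(u + m/(-102))² = (-148 + 66/(-102))² = (-148 + 66*(-1/102))² = (-148 - 11/17)² = (-2527/17)² = 6385729/289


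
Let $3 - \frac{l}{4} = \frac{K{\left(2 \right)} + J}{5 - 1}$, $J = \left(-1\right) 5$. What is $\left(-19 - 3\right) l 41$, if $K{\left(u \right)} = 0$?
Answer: $-15334$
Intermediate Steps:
$J = -5$
$l = 17$ ($l = 12 - 4 \frac{0 - 5}{5 - 1} = 12 - 4 \left(- \frac{5}{4}\right) = 12 - 4 \left(\left(-5\right) \frac{1}{4}\right) = 12 - -5 = 12 + 5 = 17$)
$\left(-19 - 3\right) l 41 = \left(-19 - 3\right) 17 \cdot 41 = \left(-22\right) 17 \cdot 41 = \left(-374\right) 41 = -15334$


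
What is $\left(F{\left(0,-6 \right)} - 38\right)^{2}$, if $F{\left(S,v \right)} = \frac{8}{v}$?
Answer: $\frac{13924}{9} \approx 1547.1$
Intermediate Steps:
$\left(F{\left(0,-6 \right)} - 38\right)^{2} = \left(\frac{8}{-6} - 38\right)^{2} = \left(8 \left(- \frac{1}{6}\right) - 38\right)^{2} = \left(- \frac{4}{3} - 38\right)^{2} = \left(- \frac{118}{3}\right)^{2} = \frac{13924}{9}$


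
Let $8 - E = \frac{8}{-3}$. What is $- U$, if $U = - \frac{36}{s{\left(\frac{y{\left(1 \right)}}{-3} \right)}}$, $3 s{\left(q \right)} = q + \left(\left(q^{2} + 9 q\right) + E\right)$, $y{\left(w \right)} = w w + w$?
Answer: $\frac{243}{10} \approx 24.3$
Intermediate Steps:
$E = \frac{32}{3}$ ($E = 8 - \frac{8}{-3} = 8 - 8 \left(- \frac{1}{3}\right) = 8 - - \frac{8}{3} = 8 + \frac{8}{3} = \frac{32}{3} \approx 10.667$)
$y{\left(w \right)} = w + w^{2}$ ($y{\left(w \right)} = w^{2} + w = w + w^{2}$)
$s{\left(q \right)} = \frac{32}{9} + \frac{q^{2}}{3} + \frac{10 q}{3}$ ($s{\left(q \right)} = \frac{q + \left(\left(q^{2} + 9 q\right) + \frac{32}{3}\right)}{3} = \frac{q + \left(\frac{32}{3} + q^{2} + 9 q\right)}{3} = \frac{\frac{32}{3} + q^{2} + 10 q}{3} = \frac{32}{9} + \frac{q^{2}}{3} + \frac{10 q}{3}$)
$U = - \frac{243}{10}$ ($U = - \frac{36}{\frac{32}{9} + \frac{\left(\frac{1 \left(1 + 1\right)}{-3}\right)^{2}}{3} + \frac{10 \frac{1 \left(1 + 1\right)}{-3}}{3}} = - \frac{36}{\frac{32}{9} + \frac{\left(1 \cdot 2 \left(- \frac{1}{3}\right)\right)^{2}}{3} + \frac{10 \cdot 1 \cdot 2 \left(- \frac{1}{3}\right)}{3}} = - \frac{36}{\frac{32}{9} + \frac{\left(2 \left(- \frac{1}{3}\right)\right)^{2}}{3} + \frac{10 \cdot 2 \left(- \frac{1}{3}\right)}{3}} = - \frac{36}{\frac{32}{9} + \frac{\left(- \frac{2}{3}\right)^{2}}{3} + \frac{10}{3} \left(- \frac{2}{3}\right)} = - \frac{36}{\frac{32}{9} + \frac{1}{3} \cdot \frac{4}{9} - \frac{20}{9}} = - \frac{36}{\frac{32}{9} + \frac{4}{27} - \frac{20}{9}} = - \frac{36}{\frac{40}{27}} = \left(-36\right) \frac{27}{40} = - \frac{243}{10} \approx -24.3$)
$- U = \left(-1\right) \left(- \frac{243}{10}\right) = \frac{243}{10}$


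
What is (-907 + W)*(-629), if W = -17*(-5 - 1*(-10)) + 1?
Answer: 623339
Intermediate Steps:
W = -84 (W = -17*(-5 + 10) + 1 = -17*5 + 1 = -85 + 1 = -84)
(-907 + W)*(-629) = (-907 - 84)*(-629) = -991*(-629) = 623339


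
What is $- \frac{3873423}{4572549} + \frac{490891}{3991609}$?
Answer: $- \frac{4405522318816}{6083942580447} \approx -0.72412$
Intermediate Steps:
$- \frac{3873423}{4572549} + \frac{490891}{3991609} = \left(-3873423\right) \frac{1}{4572549} + 490891 \cdot \frac{1}{3991609} = - \frac{1291141}{1524183} + \frac{490891}{3991609} = - \frac{4405522318816}{6083942580447}$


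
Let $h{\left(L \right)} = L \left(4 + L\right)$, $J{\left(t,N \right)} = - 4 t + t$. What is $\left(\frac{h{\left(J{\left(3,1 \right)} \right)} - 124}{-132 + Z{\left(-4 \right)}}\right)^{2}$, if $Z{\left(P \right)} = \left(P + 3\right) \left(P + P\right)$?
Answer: $\frac{6241}{15376} \approx 0.40589$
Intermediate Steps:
$J{\left(t,N \right)} = - 3 t$
$Z{\left(P \right)} = 2 P \left(3 + P\right)$ ($Z{\left(P \right)} = \left(3 + P\right) 2 P = 2 P \left(3 + P\right)$)
$\left(\frac{h{\left(J{\left(3,1 \right)} \right)} - 124}{-132 + Z{\left(-4 \right)}}\right)^{2} = \left(\frac{\left(-3\right) 3 \left(4 - 9\right) - 124}{-132 + 2 \left(-4\right) \left(3 - 4\right)}\right)^{2} = \left(\frac{- 9 \left(4 - 9\right) - 124}{-132 + 2 \left(-4\right) \left(-1\right)}\right)^{2} = \left(\frac{\left(-9\right) \left(-5\right) - 124}{-132 + 8}\right)^{2} = \left(\frac{45 - 124}{-124}\right)^{2} = \left(\left(-79\right) \left(- \frac{1}{124}\right)\right)^{2} = \left(\frac{79}{124}\right)^{2} = \frac{6241}{15376}$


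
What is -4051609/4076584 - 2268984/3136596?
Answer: -1829830371135/1065549755672 ≈ -1.7173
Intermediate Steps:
-4051609/4076584 - 2268984/3136596 = -4051609*1/4076584 - 2268984*1/3136596 = -4051609/4076584 - 189082/261383 = -1829830371135/1065549755672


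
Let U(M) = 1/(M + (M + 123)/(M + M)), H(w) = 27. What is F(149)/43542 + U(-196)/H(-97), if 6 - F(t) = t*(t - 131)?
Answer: -5238286/84972213 ≈ -0.061647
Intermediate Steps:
F(t) = 6 - t*(-131 + t) (F(t) = 6 - t*(t - 131) = 6 - t*(-131 + t))
U(M) = 1/(M + (123 + M)/(2*M)) (U(M) = 1/(M + (123 + M)/((2*M))) = 1/(M + (123 + M)*(1/(2*M))) = 1/(M + (123 + M)/(2*M)))
F(149)/43542 + U(-196)/H(-97) = (6 - 1*149² + 131*149)/43542 + (2*(-196)/(123 - 196 + 2*(-196)²))/27 = (6 - 1*22201 + 19519)*(1/43542) + (2*(-196)/(123 - 196 + 2*38416))*(1/27) = (6 - 22201 + 19519)*(1/43542) + (2*(-196)/(123 - 196 + 76832))*(1/27) = -2676*1/43542 + (2*(-196)/76759)*(1/27) = -446/7257 + (2*(-196)*(1/76759))*(1/27) = -446/7257 - 392/76759*1/27 = -446/7257 - 392/2072493 = -5238286/84972213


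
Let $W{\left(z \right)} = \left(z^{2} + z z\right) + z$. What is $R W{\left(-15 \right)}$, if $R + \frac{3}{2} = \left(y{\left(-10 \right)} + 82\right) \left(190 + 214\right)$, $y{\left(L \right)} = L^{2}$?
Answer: $\frac{63968055}{2} \approx 3.1984 \cdot 10^{7}$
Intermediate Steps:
$R = \frac{147053}{2}$ ($R = - \frac{3}{2} + \left(\left(-10\right)^{2} + 82\right) \left(190 + 214\right) = - \frac{3}{2} + \left(100 + 82\right) 404 = - \frac{3}{2} + 182 \cdot 404 = - \frac{3}{2} + 73528 = \frac{147053}{2} \approx 73527.0$)
$W{\left(z \right)} = z + 2 z^{2}$ ($W{\left(z \right)} = \left(z^{2} + z^{2}\right) + z = 2 z^{2} + z = z + 2 z^{2}$)
$R W{\left(-15 \right)} = \frac{147053 \left(- 15 \left(1 + 2 \left(-15\right)\right)\right)}{2} = \frac{147053 \left(- 15 \left(1 - 30\right)\right)}{2} = \frac{147053 \left(\left(-15\right) \left(-29\right)\right)}{2} = \frac{147053}{2} \cdot 435 = \frac{63968055}{2}$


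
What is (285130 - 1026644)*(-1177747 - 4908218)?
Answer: 4512828251010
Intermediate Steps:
(285130 - 1026644)*(-1177747 - 4908218) = -741514*(-6085965) = 4512828251010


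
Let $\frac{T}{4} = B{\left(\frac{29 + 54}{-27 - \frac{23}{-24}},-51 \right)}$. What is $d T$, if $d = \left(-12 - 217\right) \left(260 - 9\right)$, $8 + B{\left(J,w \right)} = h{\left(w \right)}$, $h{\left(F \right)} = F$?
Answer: $13565044$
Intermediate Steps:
$B{\left(J,w \right)} = -8 + w$
$T = -236$ ($T = 4 \left(-8 - 51\right) = 4 \left(-59\right) = -236$)
$d = -57479$ ($d = \left(-229\right) 251 = -57479$)
$d T = \left(-57479\right) \left(-236\right) = 13565044$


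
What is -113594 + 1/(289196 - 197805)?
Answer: -10381469253/91391 ≈ -1.1359e+5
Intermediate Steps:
-113594 + 1/(289196 - 197805) = -113594 + 1/91391 = -10381469253/91391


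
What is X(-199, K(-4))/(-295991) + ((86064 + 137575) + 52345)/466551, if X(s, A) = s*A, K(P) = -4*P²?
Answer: 75746786608/138094897041 ≈ 0.54851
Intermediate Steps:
X(s, A) = A*s
X(-199, K(-4))/(-295991) + ((86064 + 137575) + 52345)/466551 = (-4*(-4)²*(-199))/(-295991) + ((86064 + 137575) + 52345)/466551 = (-4*16*(-199))*(-1/295991) + (223639 + 52345)*(1/466551) = -64*(-199)*(-1/295991) + 275984*(1/466551) = 12736*(-1/295991) + 275984/466551 = -12736/295991 + 275984/466551 = 75746786608/138094897041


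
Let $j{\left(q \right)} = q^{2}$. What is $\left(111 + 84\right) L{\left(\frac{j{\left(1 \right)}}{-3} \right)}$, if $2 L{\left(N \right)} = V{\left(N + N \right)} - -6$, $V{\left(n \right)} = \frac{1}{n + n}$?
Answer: $\frac{4095}{8} \approx 511.88$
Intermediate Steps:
$V{\left(n \right)} = \frac{1}{2 n}$
$L{\left(N \right)} = 3 + \frac{1}{8 N}$ ($L{\left(N \right)} = \frac{\frac{1}{2 \left(N + N\right)} - -6}{2} = \frac{\frac{1}{2 \cdot 2 N} + 6}{2} = \frac{\frac{\frac{1}{2} \frac{1}{N}}{2} + 6}{2} = \frac{\frac{1}{4 N} + 6}{2} = \frac{6 + \frac{1}{4 N}}{2} = 3 + \frac{1}{8 N}$)
$\left(111 + 84\right) L{\left(\frac{j{\left(1 \right)}}{-3} \right)} = \left(111 + 84\right) \left(3 + \frac{1}{8 \frac{1^{2}}{-3}}\right) = 195 \left(3 + \frac{1}{8 \cdot 1 \left(- \frac{1}{3}\right)}\right) = 195 \left(3 + \frac{1}{8 \left(- \frac{1}{3}\right)}\right) = 195 \left(3 + \frac{1}{8} \left(-3\right)\right) = 195 \left(3 - \frac{3}{8}\right) = 195 \cdot \frac{21}{8} = \frac{4095}{8}$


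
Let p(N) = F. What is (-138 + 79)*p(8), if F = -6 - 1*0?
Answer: 354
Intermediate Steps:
F = -6 (F = -6 + 0 = -6)
p(N) = -6
(-138 + 79)*p(8) = (-138 + 79)*(-6) = -59*(-6) = 354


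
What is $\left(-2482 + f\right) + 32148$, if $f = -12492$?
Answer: $17174$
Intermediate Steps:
$\left(-2482 + f\right) + 32148 = \left(-2482 - 12492\right) + 32148 = -14974 + 32148 = 17174$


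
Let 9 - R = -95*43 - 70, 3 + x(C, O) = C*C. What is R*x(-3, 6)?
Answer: 24984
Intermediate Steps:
x(C, O) = -3 + C² (x(C, O) = -3 + C*C = -3 + C²)
R = 4164 (R = 9 - (-95*43 - 70) = 9 - (-4085 - 70) = 9 - 1*(-4155) = 9 + 4155 = 4164)
R*x(-3, 6) = 4164*(-3 + (-3)²) = 4164*(-3 + 9) = 4164*6 = 24984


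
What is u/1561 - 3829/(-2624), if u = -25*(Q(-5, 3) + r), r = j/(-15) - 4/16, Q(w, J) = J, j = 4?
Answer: 17442487/12288192 ≈ 1.4195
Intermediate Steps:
r = -31/60 (r = 4/(-15) - 4/16 = 4*(-1/15) - 4*1/16 = -4/15 - 1/4 = -31/60 ≈ -0.51667)
u = -745/12 (u = -25*(3 - 31/60) = -25*149/60 = -745/12 ≈ -62.083)
u/1561 - 3829/(-2624) = -745/12/1561 - 3829/(-2624) = -745/12*1/1561 - 3829*(-1/2624) = -745/18732 + 3829/2624 = 17442487/12288192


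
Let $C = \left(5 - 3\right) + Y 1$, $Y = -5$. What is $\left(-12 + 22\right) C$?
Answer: $-30$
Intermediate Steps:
$C = -3$ ($C = \left(5 - 3\right) - 5 = 2 - 5 = -3$)
$\left(-12 + 22\right) C = \left(-12 + 22\right) \left(-3\right) = 10 \left(-3\right) = -30$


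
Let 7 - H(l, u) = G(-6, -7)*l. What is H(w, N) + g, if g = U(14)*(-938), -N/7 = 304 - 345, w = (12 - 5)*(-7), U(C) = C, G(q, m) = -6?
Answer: -13419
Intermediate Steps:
w = -49 (w = 7*(-7) = -49)
N = 287 (N = -7*(304 - 345) = -7*(-41) = 287)
H(l, u) = 7 + 6*l (H(l, u) = 7 - (-6)*l = 7 + 6*l)
g = -13132 (g = 14*(-938) = -13132)
H(w, N) + g = (7 + 6*(-49)) - 13132 = (7 - 294) - 13132 = -287 - 13132 = -13419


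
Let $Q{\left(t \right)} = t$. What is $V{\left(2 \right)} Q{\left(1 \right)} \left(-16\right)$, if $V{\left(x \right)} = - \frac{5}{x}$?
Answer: $40$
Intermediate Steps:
$V{\left(2 \right)} Q{\left(1 \right)} \left(-16\right) = - \frac{5}{2} \cdot 1 \left(-16\right) = \left(-5\right) \frac{1}{2} \cdot 1 \left(-16\right) = \left(- \frac{5}{2}\right) 1 \left(-16\right) = \left(- \frac{5}{2}\right) \left(-16\right) = 40$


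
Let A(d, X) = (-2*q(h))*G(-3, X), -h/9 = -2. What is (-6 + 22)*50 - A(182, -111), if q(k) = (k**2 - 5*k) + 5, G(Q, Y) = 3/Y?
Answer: 29122/37 ≈ 787.08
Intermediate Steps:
h = 18 (h = -9*(-2) = 18)
q(k) = 5 + k**2 - 5*k
A(d, X) = -1434/X (A(d, X) = (-2*(5 + 18**2 - 5*18))*(3/X) = (-2*(5 + 324 - 90))*(3/X) = (-2*239)*(3/X) = -1434/X)
(-6 + 22)*50 - A(182, -111) = (-6 + 22)*50 - (-1434)/(-111) = 16*50 - (-1434)*(-1)/111 = 800 - 1*478/37 = 800 - 478/37 = 29122/37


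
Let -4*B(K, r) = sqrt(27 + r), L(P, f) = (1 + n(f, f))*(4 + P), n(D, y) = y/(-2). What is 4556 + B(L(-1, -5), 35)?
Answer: 4556 - sqrt(62)/4 ≈ 4554.0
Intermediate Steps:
n(D, y) = -y/2 (n(D, y) = y*(-1/2) = -y/2)
L(P, f) = (1 - f/2)*(4 + P)
B(K, r) = -sqrt(27 + r)/4
4556 + B(L(-1, -5), 35) = 4556 - sqrt(27 + 35)/4 = 4556 - sqrt(62)/4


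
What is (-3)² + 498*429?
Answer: 213651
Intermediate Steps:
(-3)² + 498*429 = 9 + 213642 = 213651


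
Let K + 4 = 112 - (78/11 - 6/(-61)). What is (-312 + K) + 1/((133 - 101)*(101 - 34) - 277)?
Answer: -264568165/1252757 ≈ -211.19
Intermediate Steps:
K = 67644/671 (K = -4 + (112 - (78/11 - 6/(-61))) = -4 + (112 - (78*(1/11) - 6*(-1/61))) = -4 + (112 - (78/11 + 6/61)) = -4 + (112 - 1*4824/671) = -4 + (112 - 4824/671) = -4 + 70328/671 = 67644/671 ≈ 100.81)
(-312 + K) + 1/((133 - 101)*(101 - 34) - 277) = (-312 + 67644/671) + 1/((133 - 101)*(101 - 34) - 277) = -141708/671 + 1/(32*67 - 277) = -141708/671 + 1/(2144 - 277) = -141708/671 + 1/1867 = -264568165/1252757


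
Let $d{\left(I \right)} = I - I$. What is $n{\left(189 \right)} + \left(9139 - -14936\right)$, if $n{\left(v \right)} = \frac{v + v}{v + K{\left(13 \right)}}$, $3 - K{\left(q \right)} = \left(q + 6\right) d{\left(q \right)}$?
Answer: $\frac{770463}{32} \approx 24077.0$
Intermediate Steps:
$d{\left(I \right)} = 0$
$K{\left(q \right)} = 3$ ($K{\left(q \right)} = 3 - \left(q + 6\right) 0 = 3 - \left(6 + q\right) 0 = 3 - 0 = 3 + 0 = 3$)
$n{\left(v \right)} = \frac{2 v}{3 + v}$ ($n{\left(v \right)} = \frac{v + v}{v + 3} = \frac{2 v}{3 + v}$)
$n{\left(189 \right)} + \left(9139 - -14936\right) = 2 \cdot 189 \frac{1}{3 + 189} + \left(9139 - -14936\right) = 2 \cdot 189 \cdot \frac{1}{192} + \left(9139 + 14936\right) = 2 \cdot 189 \cdot \frac{1}{192} + 24075 = \frac{63}{32} + 24075 = \frac{770463}{32}$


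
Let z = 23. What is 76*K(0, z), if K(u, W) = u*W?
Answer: 0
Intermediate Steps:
K(u, W) = W*u
76*K(0, z) = 76*(23*0) = 76*0 = 0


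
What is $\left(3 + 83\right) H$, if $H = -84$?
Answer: $-7224$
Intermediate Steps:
$\left(3 + 83\right) H = \left(3 + 83\right) \left(-84\right) = 86 \left(-84\right) = -7224$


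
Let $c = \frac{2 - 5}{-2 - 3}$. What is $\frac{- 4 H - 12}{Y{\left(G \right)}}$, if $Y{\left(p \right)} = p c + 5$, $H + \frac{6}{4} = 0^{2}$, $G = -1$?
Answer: $- \frac{15}{11} \approx -1.3636$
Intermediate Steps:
$c = \frac{3}{5}$ ($c = - \frac{3}{-5} = \left(-3\right) \left(- \frac{1}{5}\right) = \frac{3}{5} \approx 0.6$)
$H = - \frac{3}{2}$ ($H = - \frac{3}{2} + 0^{2} = - \frac{3}{2} + 0 = - \frac{3}{2} \approx -1.5$)
$Y{\left(p \right)} = 5 + \frac{3 p}{5}$ ($Y{\left(p \right)} = p \frac{3}{5} + 5 = \frac{3 p}{5} + 5 = 5 + \frac{3 p}{5}$)
$\frac{- 4 H - 12}{Y{\left(G \right)}} = \frac{\left(-4\right) \left(- \frac{3}{2}\right) - 12}{5 + \frac{3}{5} \left(-1\right)} = \frac{6 - 12}{5 - \frac{3}{5}} = - \frac{6}{\frac{22}{5}} = \left(-6\right) \frac{5}{22} = - \frac{15}{11}$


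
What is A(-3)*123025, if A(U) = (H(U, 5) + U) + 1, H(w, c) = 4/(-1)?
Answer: -738150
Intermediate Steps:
H(w, c) = -4 (H(w, c) = 4*(-1) = -4)
A(U) = -3 + U (A(U) = (-4 + U) + 1 = -3 + U)
A(-3)*123025 = (-3 - 3)*123025 = -6*123025 = -738150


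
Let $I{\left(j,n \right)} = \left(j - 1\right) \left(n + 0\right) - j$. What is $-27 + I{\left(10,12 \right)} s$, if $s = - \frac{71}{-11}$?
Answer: $\frac{6661}{11} \approx 605.54$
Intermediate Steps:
$I{\left(j,n \right)} = - j + n \left(-1 + j\right)$ ($I{\left(j,n \right)} = \left(-1 + j\right) n - j = n \left(-1 + j\right) - j = - j + n \left(-1 + j\right)$)
$s = \frac{71}{11}$ ($s = \left(-71\right) \left(- \frac{1}{11}\right) = \frac{71}{11} \approx 6.4545$)
$-27 + I{\left(10,12 \right)} s = -27 + \left(\left(-1\right) 10 - 12 + 10 \cdot 12\right) \frac{71}{11} = -27 + \left(-10 - 12 + 120\right) \frac{71}{11} = -27 + 98 \cdot \frac{71}{11} = -27 + \frac{6958}{11} = \frac{6661}{11}$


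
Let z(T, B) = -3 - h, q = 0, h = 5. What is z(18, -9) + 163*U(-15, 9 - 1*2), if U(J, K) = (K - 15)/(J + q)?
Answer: 1184/15 ≈ 78.933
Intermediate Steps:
z(T, B) = -8 (z(T, B) = -3 - 1*5 = -3 - 5 = -8)
U(J, K) = (-15 + K)/J (U(J, K) = (K - 15)/(J + 0) = (-15 + K)/J)
z(18, -9) + 163*U(-15, 9 - 1*2) = -8 + 163*((-15 + (9 - 1*2))/(-15)) = -8 + 163*(-(-15 + (9 - 2))/15) = -8 + 163*(-(-15 + 7)/15) = -8 + 163*(-1/15*(-8)) = -8 + 163*(8/15) = -8 + 1304/15 = 1184/15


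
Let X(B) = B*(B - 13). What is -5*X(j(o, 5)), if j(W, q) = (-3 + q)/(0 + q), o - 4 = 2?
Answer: 126/5 ≈ 25.200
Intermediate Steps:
o = 6 (o = 4 + 2 = 6)
j(W, q) = (-3 + q)/q
X(B) = B*(-13 + B)
-5*X(j(o, 5)) = -5*(-3 + 5)/5*(-13 + (-3 + 5)/5) = -5*(1/5)*2*(-13 + (1/5)*2) = -2*(-13 + 2/5) = -2*(-63)/5 = -5*(-126/25) = 126/5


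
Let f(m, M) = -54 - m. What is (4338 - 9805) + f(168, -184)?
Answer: -5689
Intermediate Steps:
(4338 - 9805) + f(168, -184) = (4338 - 9805) + (-54 - 1*168) = -5467 + (-54 - 168) = -5467 - 222 = -5689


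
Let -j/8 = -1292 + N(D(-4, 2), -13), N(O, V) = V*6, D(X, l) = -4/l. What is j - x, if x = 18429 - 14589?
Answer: 7120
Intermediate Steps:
N(O, V) = 6*V
x = 3840
j = 10960 (j = -8*(-1292 + 6*(-13)) = -8*(-1292 - 78) = -8*(-1370) = 10960)
j - x = 10960 - 1*3840 = 10960 - 3840 = 7120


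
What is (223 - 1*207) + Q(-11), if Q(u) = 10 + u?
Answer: 15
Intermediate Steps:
(223 - 1*207) + Q(-11) = (223 - 1*207) + (10 - 11) = (223 - 207) - 1 = 16 - 1 = 15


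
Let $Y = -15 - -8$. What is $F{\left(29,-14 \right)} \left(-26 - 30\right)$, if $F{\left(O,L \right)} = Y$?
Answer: $392$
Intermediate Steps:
$Y = -7$ ($Y = -15 + 8 = -7$)
$F{\left(O,L \right)} = -7$
$F{\left(29,-14 \right)} \left(-26 - 30\right) = - 7 \left(-26 - 30\right) = \left(-7\right) \left(-56\right) = 392$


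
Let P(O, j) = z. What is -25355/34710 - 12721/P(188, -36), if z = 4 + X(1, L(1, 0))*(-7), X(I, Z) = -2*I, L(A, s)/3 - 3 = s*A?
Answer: -7366705/10413 ≈ -707.45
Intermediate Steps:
L(A, s) = 9 + 3*A*s (L(A, s) = 9 + 3*(s*A) = 9 + 3*(A*s) = 9 + 3*A*s)
z = 18 (z = 4 - 2*1*(-7) = 4 - 2*(-7) = 4 + 14 = 18)
P(O, j) = 18
-25355/34710 - 12721/P(188, -36) = -25355/34710 - 12721/18 = -25355*1/34710 - 12721*1/18 = -5071/6942 - 12721/18 = -7366705/10413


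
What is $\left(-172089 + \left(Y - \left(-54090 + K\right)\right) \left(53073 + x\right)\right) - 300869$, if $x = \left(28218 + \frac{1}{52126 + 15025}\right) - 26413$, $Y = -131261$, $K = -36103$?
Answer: $- \frac{151371962997030}{67151} \approx -2.2542 \cdot 10^{9}$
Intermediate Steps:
$x = \frac{121207556}{67151}$ ($x = \left(28218 + \frac{1}{67151}\right) - 26413 = \frac{1894866919}{67151} - 26413 = \frac{121207556}{67151} \approx 1805.0$)
$\left(-172089 + \left(Y - \left(-54090 + K\right)\right) \left(53073 + x\right)\right) - 300869 = \left(-172089 + \left(-131261 + \left(54090 - -36103\right)\right) \left(53073 + \frac{121207556}{67151}\right)\right) - 300869 = \left(-172089 + \left(-131261 + \left(54090 + 36103\right)\right) \frac{3685112579}{67151}\right) - 300869 = \left(-172089 + \left(-131261 + 90193\right) \frac{3685112579}{67151}\right) - 300869 = \left(-172089 - \frac{151340203394372}{67151}\right) - 300869 = - \frac{151351759342811}{67151} - 300869 = - \frac{151371962997030}{67151}$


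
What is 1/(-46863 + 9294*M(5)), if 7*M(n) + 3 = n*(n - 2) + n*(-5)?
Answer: -7/448863 ≈ -1.5595e-5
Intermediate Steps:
M(n) = -3/7 - 5*n/7 + n*(-2 + n)/7 (M(n) = -3/7 + (n*(n - 2) + n*(-5))/7 = -3/7 + (n*(-2 + n) - 5*n)/7 = -3/7 + (-5*n + n*(-2 + n))/7 = -3/7 + (-5*n/7 + n*(-2 + n)/7) = -3/7 - 5*n/7 + n*(-2 + n)/7)
1/(-46863 + 9294*M(5)) = 1/(-46863 + 9294*(-3/7 - 1*5 + (⅐)*5²)) = 1/(-46863 + 9294*(-3/7 - 5 + (⅐)*25)) = 1/(-46863 + 9294*(-3/7 - 5 + 25/7)) = 1/(-46863 + 9294*(-13/7)) = 1/(-46863 - 120822/7) = 1/(-448863/7) = -7/448863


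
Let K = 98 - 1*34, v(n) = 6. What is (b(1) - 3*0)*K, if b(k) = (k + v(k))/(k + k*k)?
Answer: 224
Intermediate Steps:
K = 64 (K = 98 - 34 = 64)
b(k) = (6 + k)/(k + k²) (b(k) = (k + 6)/(k + k*k) = (6 + k)/(k + k²))
(b(1) - 3*0)*K = ((6 + 1)/(1*(1 + 1)) - 3*0)*64 = (1*7/2 + 0)*64 = (1*(½)*7 + 0)*64 = (7/2 + 0)*64 = (7/2)*64 = 224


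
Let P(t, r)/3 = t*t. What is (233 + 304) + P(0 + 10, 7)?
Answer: 837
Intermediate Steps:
P(t, r) = 3*t**2 (P(t, r) = 3*(t*t) = 3*t**2)
(233 + 304) + P(0 + 10, 7) = (233 + 304) + 3*(0 + 10)**2 = 537 + 3*10**2 = 537 + 3*100 = 537 + 300 = 837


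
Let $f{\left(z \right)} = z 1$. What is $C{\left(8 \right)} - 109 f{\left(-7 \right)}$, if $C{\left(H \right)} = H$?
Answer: $771$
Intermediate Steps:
$f{\left(z \right)} = z$
$C{\left(8 \right)} - 109 f{\left(-7 \right)} = 8 - -763 = 8 + 763 = 771$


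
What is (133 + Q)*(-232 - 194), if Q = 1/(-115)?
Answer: -6515244/115 ≈ -56654.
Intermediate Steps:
Q = -1/115 ≈ -0.0086956
(133 + Q)*(-232 - 194) = (133 - 1/115)*(-232 - 194) = (15294/115)*(-426) = -6515244/115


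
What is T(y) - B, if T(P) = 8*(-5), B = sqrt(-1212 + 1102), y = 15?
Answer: -40 - I*sqrt(110) ≈ -40.0 - 10.488*I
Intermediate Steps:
B = I*sqrt(110) (B = sqrt(-110) = I*sqrt(110) ≈ 10.488*I)
T(P) = -40
T(y) - B = -40 - I*sqrt(110)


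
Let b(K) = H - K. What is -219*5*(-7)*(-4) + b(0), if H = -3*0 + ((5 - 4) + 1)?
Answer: -30658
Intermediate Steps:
H = 2 (H = 0 + (1 + 1) = 0 + 2 = 2)
b(K) = 2 - K
-219*5*(-7)*(-4) + b(0) = -219*5*(-7)*(-4) + (2 - 1*0) = -(-7665)*(-4) + (2 + 0) = -219*140 + 2 = -30660 + 2 = -30658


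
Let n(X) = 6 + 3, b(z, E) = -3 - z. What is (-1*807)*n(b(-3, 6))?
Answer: -7263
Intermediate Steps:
n(X) = 9
(-1*807)*n(b(-3, 6)) = -1*807*9 = -807*9 = -7263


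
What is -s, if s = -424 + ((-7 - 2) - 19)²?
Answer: -360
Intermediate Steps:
s = 360 (s = -424 + (-9 - 19)² = -424 + (-28)² = -424 + 784 = 360)
-s = -1*360 = -360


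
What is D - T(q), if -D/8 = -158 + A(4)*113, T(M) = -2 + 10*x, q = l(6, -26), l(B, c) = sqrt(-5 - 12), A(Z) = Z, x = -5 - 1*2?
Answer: -2280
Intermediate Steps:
x = -7 (x = -5 - 2 = -7)
l(B, c) = I*sqrt(17) (l(B, c) = sqrt(-17) = I*sqrt(17))
q = I*sqrt(17) ≈ 4.1231*I
T(M) = -72 (T(M) = -2 + 10*(-7) = -2 - 70 = -72)
D = -2352 (D = -8*(-158 + 4*113) = -8*(-158 + 452) = -8*294 = -2352)
D - T(q) = -2352 - 1*(-72) = -2352 + 72 = -2280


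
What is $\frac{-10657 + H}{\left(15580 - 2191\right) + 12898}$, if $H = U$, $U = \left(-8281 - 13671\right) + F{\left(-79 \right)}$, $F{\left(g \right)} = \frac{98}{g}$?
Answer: $- \frac{2576209}{2076673} \approx -1.2405$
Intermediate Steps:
$U = - \frac{1734306}{79}$ ($U = \left(-8281 - 13671\right) + \frac{98}{-79} = -21952 + 98 \left(- \frac{1}{79}\right) = -21952 - \frac{98}{79} = - \frac{1734306}{79} \approx -21953.0$)
$H = - \frac{1734306}{79} \approx -21953.0$
$\frac{-10657 + H}{\left(15580 - 2191\right) + 12898} = \frac{-10657 - \frac{1734306}{79}}{\left(15580 - 2191\right) + 12898} = - \frac{2576209}{79 \left(13389 + 12898\right)} = - \frac{2576209}{79 \cdot 26287} = \left(- \frac{2576209}{79}\right) \frac{1}{26287} = - \frac{2576209}{2076673}$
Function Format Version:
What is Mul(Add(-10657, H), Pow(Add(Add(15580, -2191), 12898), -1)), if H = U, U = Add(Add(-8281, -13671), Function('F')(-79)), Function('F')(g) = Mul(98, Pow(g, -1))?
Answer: Rational(-2576209, 2076673) ≈ -1.2405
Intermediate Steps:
U = Rational(-1734306, 79) (U = Add(Add(-8281, -13671), Mul(98, Pow(-79, -1))) = Add(-21952, Mul(98, Rational(-1, 79))) = Add(-21952, Rational(-98, 79)) = Rational(-1734306, 79) ≈ -21953.)
H = Rational(-1734306, 79) ≈ -21953.
Mul(Add(-10657, H), Pow(Add(Add(15580, -2191), 12898), -1)) = Mul(Add(-10657, Rational(-1734306, 79)), Pow(Add(Add(15580, -2191), 12898), -1)) = Mul(Rational(-2576209, 79), Pow(Add(13389, 12898), -1)) = Mul(Rational(-2576209, 79), Pow(26287, -1)) = Mul(Rational(-2576209, 79), Rational(1, 26287)) = Rational(-2576209, 2076673)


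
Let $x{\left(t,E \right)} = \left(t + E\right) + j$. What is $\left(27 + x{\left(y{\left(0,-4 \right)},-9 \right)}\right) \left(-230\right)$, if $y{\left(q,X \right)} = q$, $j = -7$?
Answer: $-2530$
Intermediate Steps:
$x{\left(t,E \right)} = -7 + E + t$ ($x{\left(t,E \right)} = \left(t + E\right) - 7 = \left(E + t\right) - 7 = -7 + E + t$)
$\left(27 + x{\left(y{\left(0,-4 \right)},-9 \right)}\right) \left(-230\right) = \left(27 - 16\right) \left(-230\right) = 11 \left(-230\right) = -2530$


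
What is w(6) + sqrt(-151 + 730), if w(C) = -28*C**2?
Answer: -1008 + sqrt(579) ≈ -983.94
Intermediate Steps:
w(6) + sqrt(-151 + 730) = -28*6**2 + sqrt(-151 + 730) = -28*36 + sqrt(579) = -1008 + sqrt(579)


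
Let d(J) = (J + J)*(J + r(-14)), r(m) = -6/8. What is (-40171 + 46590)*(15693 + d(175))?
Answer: 984424259/2 ≈ 4.9221e+8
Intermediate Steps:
r(m) = -¾ (r(m) = -6*⅛ = -¾)
d(J) = 2*J*(-¾ + J) (d(J) = (J + J)*(J - ¾) = (2*J)*(-¾ + J) = 2*J*(-¾ + J))
(-40171 + 46590)*(15693 + d(175)) = (-40171 + 46590)*(15693 + (½)*175*(-3 + 4*175)) = 6419*(15693 + (½)*175*(-3 + 700)) = 6419*(15693 + (½)*175*697) = 6419*(15693 + 121975/2) = 6419*(153361/2) = 984424259/2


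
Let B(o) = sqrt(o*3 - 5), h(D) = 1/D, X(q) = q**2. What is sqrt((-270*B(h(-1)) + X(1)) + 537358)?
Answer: sqrt(537359 - 540*I*sqrt(2)) ≈ 733.05 - 0.521*I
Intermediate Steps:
B(o) = sqrt(-5 + 3*o) (B(o) = sqrt(3*o - 5) = sqrt(-5 + 3*o))
sqrt((-270*B(h(-1)) + X(1)) + 537358) = sqrt((-270*sqrt(-5 + 3/(-1)) + 1**2) + 537358) = sqrt((-270*sqrt(-5 + 3*(-1)) + 1) + 537358) = sqrt((-270*sqrt(-5 - 3) + 1) + 537358) = sqrt((-540*I*sqrt(2) + 1) + 537358) = sqrt((1 - 540*I*sqrt(2)) + 537358) = sqrt(537359 - 540*I*sqrt(2))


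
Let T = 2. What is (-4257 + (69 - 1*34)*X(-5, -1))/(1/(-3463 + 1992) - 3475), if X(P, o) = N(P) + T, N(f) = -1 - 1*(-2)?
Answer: 3053796/2555863 ≈ 1.1948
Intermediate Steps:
N(f) = 1 (N(f) = -1 + 2 = 1)
X(P, o) = 3 (X(P, o) = 1 + 2 = 3)
(-4257 + (69 - 1*34)*X(-5, -1))/(1/(-3463 + 1992) - 3475) = (-4257 + (69 - 1*34)*3)/(1/(-3463 + 1992) - 3475) = (-4257 + (69 - 34)*3)/(1/(-1471) - 3475) = (-4257 + 35*3)/(-1/1471 - 3475) = (-4257 + 105)/(-5111726/1471) = -4152*(-1471/5111726) = 3053796/2555863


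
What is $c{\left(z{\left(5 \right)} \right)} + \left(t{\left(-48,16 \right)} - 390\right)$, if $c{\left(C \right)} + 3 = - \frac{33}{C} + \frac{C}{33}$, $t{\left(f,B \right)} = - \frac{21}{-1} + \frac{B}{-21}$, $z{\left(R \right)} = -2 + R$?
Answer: $- \frac{88628}{231} \approx -383.67$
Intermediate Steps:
$t{\left(f,B \right)} = 21 - \frac{B}{21}$ ($t{\left(f,B \right)} = \left(-21\right) \left(-1\right) + B \left(- \frac{1}{21}\right) = 21 - \frac{B}{21}$)
$c{\left(C \right)} = -3 - \frac{33}{C} + \frac{C}{33}$ ($c{\left(C \right)} = -3 + \left(- \frac{33}{C} + \frac{C}{33}\right) = -3 - \frac{33}{C} + \frac{C}{33}$)
$c{\left(z{\left(5 \right)} \right)} + \left(t{\left(-48,16 \right)} - 390\right) = \left(-3 - \frac{33}{-2 + 5} + \frac{-2 + 5}{33}\right) + \left(\left(21 - \frac{16}{21}\right) - 390\right) = \left(-3 - \frac{33}{3} + \frac{1}{33} \cdot 3\right) + \left(\left(21 - \frac{16}{21}\right) - 390\right) = \left(-3 - 11 + \frac{1}{11}\right) + \left(\frac{425}{21} - 390\right) = \left(-3 - 11 + \frac{1}{11}\right) - \frac{7765}{21} = - \frac{153}{11} - \frac{7765}{21} = - \frac{88628}{231}$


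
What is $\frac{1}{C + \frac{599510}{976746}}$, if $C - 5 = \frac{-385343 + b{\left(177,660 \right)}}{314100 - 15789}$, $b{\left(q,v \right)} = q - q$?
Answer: $\frac{48562346001}{209888095627} \approx 0.23137$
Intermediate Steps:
$b{\left(q,v \right)} = 0$
$C = \frac{1106212}{298311}$ ($C = 5 + \frac{-385343 + 0}{314100 - 15789} = 5 - \frac{385343}{298311} = \frac{1106212}{298311} \approx 3.7083$)
$\frac{1}{C + \frac{599510}{976746}} = \frac{1}{\frac{1106212}{298311} + \frac{599510}{976746}} = \frac{1}{\frac{1106212}{298311} + 599510 \cdot \frac{1}{976746}} = \frac{1}{\frac{1106212}{298311} + \frac{299755}{488373}} = \frac{1}{\frac{209888095627}{48562346001}} = \frac{48562346001}{209888095627}$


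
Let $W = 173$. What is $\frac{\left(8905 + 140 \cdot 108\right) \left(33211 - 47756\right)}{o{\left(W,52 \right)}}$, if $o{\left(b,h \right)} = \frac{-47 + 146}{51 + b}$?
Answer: $- \frac{78275372000}{99} \approx -7.9066 \cdot 10^{8}$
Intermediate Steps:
$o{\left(b,h \right)} = \frac{99}{51 + b}$
$\frac{\left(8905 + 140 \cdot 108\right) \left(33211 - 47756\right)}{o{\left(W,52 \right)}} = \frac{\left(8905 + 140 \cdot 108\right) \left(33211 - 47756\right)}{99 \frac{1}{51 + 173}} = \frac{\left(8905 + 15120\right) \left(-14545\right)}{99 \cdot \frac{1}{224}} = \frac{24025 \left(-14545\right)}{99 \cdot \frac{1}{224}} = - \frac{349443625}{\frac{99}{224}} = \left(-349443625\right) \frac{224}{99} = - \frac{78275372000}{99}$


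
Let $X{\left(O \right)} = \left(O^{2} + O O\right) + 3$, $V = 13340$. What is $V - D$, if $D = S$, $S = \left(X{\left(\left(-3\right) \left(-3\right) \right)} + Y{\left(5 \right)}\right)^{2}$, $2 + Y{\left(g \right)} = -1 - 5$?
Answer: $-11309$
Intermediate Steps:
$X{\left(O \right)} = 3 + 2 O^{2}$ ($X{\left(O \right)} = \left(O^{2} + O^{2}\right) + 3 = 2 O^{2} + 3 = 3 + 2 O^{2}$)
$Y{\left(g \right)} = -8$ ($Y{\left(g \right)} = -2 - 6 = -8$)
$S = 24649$ ($S = \left(\left(3 + 2 \left(\left(-3\right) \left(-3\right)\right)^{2}\right) - 8\right)^{2} = \left(\left(3 + 2 \cdot 9^{2}\right) - 8\right)^{2} = \left(\left(3 + 2 \cdot 81\right) - 8\right)^{2} = \left(\left(3 + 162\right) - 8\right)^{2} = \left(165 - 8\right)^{2} = 157^{2} = 24649$)
$D = 24649$
$V - D = 13340 - 24649 = -11309$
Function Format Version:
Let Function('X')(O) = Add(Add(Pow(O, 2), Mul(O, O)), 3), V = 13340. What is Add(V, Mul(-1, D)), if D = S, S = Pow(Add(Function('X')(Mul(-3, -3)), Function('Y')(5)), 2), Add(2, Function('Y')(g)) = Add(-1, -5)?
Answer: -11309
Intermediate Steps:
Function('X')(O) = Add(3, Mul(2, Pow(O, 2))) (Function('X')(O) = Add(Add(Pow(O, 2), Pow(O, 2)), 3) = Add(Mul(2, Pow(O, 2)), 3) = Add(3, Mul(2, Pow(O, 2))))
Function('Y')(g) = -8 (Function('Y')(g) = Add(-2, Add(-1, -5)) = Add(-2, -6) = -8)
S = 24649 (S = Pow(Add(Add(3, Mul(2, Pow(Mul(-3, -3), 2))), -8), 2) = Pow(Add(Add(3, Mul(2, Pow(9, 2))), -8), 2) = Pow(Add(Add(3, Mul(2, 81)), -8), 2) = Pow(Add(Add(3, 162), -8), 2) = Pow(Add(165, -8), 2) = Pow(157, 2) = 24649)
D = 24649
Add(V, Mul(-1, D)) = Add(13340, Mul(-1, 24649)) = Add(13340, -24649) = -11309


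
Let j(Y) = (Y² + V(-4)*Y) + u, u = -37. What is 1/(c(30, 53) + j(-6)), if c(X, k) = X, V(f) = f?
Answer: 1/53 ≈ 0.018868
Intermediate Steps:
j(Y) = -37 + Y² - 4*Y (j(Y) = (Y² - 4*Y) - 37 = -37 + Y² - 4*Y)
1/(c(30, 53) + j(-6)) = 1/(30 + (-37 + (-6)² - 4*(-6))) = 1/(30 + (-37 + 36 + 24)) = 1/(30 + 23) = 1/53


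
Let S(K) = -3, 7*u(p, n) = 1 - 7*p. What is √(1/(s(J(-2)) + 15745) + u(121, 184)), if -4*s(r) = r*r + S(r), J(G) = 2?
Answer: I*√479362013382/62979 ≈ 10.993*I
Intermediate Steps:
u(p, n) = ⅐ - p (u(p, n) = (1 - 7*p)/7 = ⅐ - p)
s(r) = ¾ - r²/4 (s(r) = -(r*r - 3)/4 = -(r² - 3)/4 = -(-3 + r²)/4 = ¾ - r²/4)
√(1/(s(J(-2)) + 15745) + u(121, 184)) = √(1/((¾ - ¼*2²) + 15745) + (⅐ - 1*121)) = √(1/((¾ - ¼*4) + 15745) + (⅐ - 121)) = √(1/((¾ - 1) + 15745) - 846/7) = √(1/(-¼ + 15745) - 846/7) = √(1/(62979/4) - 846/7) = √(4/62979 - 846/7) = √(-7611458/62979) = I*√479362013382/62979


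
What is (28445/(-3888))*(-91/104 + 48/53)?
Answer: -369785/1648512 ≈ -0.22431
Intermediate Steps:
(28445/(-3888))*(-91/104 + 48/53) = (28445*(-1/3888))*(-91*1/104 + 48*(1/53)) = -28445*(-7/8 + 48/53)/3888 = -28445/3888*13/424 = -369785/1648512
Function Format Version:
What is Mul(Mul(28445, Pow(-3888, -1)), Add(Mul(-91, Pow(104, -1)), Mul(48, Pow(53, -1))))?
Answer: Rational(-369785, 1648512) ≈ -0.22431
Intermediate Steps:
Mul(Mul(28445, Pow(-3888, -1)), Add(Mul(-91, Pow(104, -1)), Mul(48, Pow(53, -1)))) = Mul(Mul(28445, Rational(-1, 3888)), Add(Mul(-91, Rational(1, 104)), Mul(48, Rational(1, 53)))) = Mul(Rational(-28445, 3888), Add(Rational(-7, 8), Rational(48, 53))) = Mul(Rational(-28445, 3888), Rational(13, 424)) = Rational(-369785, 1648512)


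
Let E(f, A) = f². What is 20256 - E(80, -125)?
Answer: 13856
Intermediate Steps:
20256 - E(80, -125) = 20256 - 1*80² = 20256 - 1*6400 = 20256 - 6400 = 13856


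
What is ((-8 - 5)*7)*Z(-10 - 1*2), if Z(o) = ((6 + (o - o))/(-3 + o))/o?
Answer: -91/30 ≈ -3.0333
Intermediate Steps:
Z(o) = 6/(o*(-3 + o)) (Z(o) = ((6 + 0)/(-3 + o))/o = (6/(-3 + o))/o = 6/(o*(-3 + o)))
((-8 - 5)*7)*Z(-10 - 1*2) = ((-8 - 5)*7)*(6/((-10 - 1*2)*(-3 + (-10 - 1*2)))) = (-13*7)*(6/((-10 - 2)*(-3 + (-10 - 2)))) = -546/((-12)*(-3 - 12)) = -546*(-1)/(12*(-15)) = -546*(-1)*(-1)/(12*15) = -91*1/30 = -91/30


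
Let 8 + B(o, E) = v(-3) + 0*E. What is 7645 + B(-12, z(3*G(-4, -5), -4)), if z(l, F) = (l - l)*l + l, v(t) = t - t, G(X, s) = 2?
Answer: 7637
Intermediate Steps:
v(t) = 0
z(l, F) = l (z(l, F) = 0*l + l = 0 + l = l)
B(o, E) = -8 (B(o, E) = -8 + (0 + 0*E) = -8 + (0 + 0) = -8 + 0 = -8)
7645 + B(-12, z(3*G(-4, -5), -4)) = 7645 - 8 = 7637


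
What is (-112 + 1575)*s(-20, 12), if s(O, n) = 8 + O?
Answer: -17556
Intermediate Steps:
(-112 + 1575)*s(-20, 12) = (-112 + 1575)*(8 - 20) = 1463*(-12) = -17556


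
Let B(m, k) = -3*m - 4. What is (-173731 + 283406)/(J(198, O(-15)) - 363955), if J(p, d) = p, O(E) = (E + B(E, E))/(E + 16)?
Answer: -109675/363757 ≈ -0.30151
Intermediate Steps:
B(m, k) = -4 - 3*m
O(E) = (-4 - 2*E)/(16 + E) (O(E) = (E + (-4 - 3*E))/(E + 16) = (-4 - 2*E)/(16 + E))
(-173731 + 283406)/(J(198, O(-15)) - 363955) = (-173731 + 283406)/(198 - 363955) = 109675/(-363757) = 109675*(-1/363757) = -109675/363757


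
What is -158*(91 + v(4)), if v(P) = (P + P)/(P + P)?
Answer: -14536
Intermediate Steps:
v(P) = 1 (v(P) = (2*P)/((2*P)) = (2*P)*(1/(2*P)) = 1)
-158*(91 + v(4)) = -158*(91 + 1) = -158*92 = -14536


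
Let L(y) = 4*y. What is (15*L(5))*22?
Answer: 6600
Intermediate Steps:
(15*L(5))*22 = (15*(4*5))*22 = (15*20)*22 = 300*22 = 6600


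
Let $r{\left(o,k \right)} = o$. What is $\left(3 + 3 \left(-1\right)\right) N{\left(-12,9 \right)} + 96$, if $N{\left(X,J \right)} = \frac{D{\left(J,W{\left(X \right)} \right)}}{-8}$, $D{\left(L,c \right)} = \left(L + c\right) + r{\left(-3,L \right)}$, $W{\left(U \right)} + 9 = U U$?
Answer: $96$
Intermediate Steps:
$W{\left(U \right)} = -9 + U^{2}$ ($W{\left(U \right)} = -9 + U U = -9 + U^{2}$)
$D{\left(L,c \right)} = -3 + L + c$ ($D{\left(L,c \right)} = \left(L + c\right) - 3 = -3 + L + c$)
$N{\left(X,J \right)} = \frac{3}{2} - \frac{J}{8} - \frac{X^{2}}{8}$ ($N{\left(X,J \right)} = \frac{-3 + J + \left(-9 + X^{2}\right)}{-8} = \left(-12 + J + X^{2}\right) \left(- \frac{1}{8}\right) = \frac{3}{2} - \frac{J}{8} - \frac{X^{2}}{8}$)
$\left(3 + 3 \left(-1\right)\right) N{\left(-12,9 \right)} + 96 = \left(3 + 3 \left(-1\right)\right) \left(\frac{3}{2} - \frac{9}{8} - \frac{\left(-12\right)^{2}}{8}\right) + 96 = \left(3 - 3\right) \left(\frac{3}{2} - \frac{9}{8} - 18\right) + 96 = 0 \left(\frac{3}{2} - \frac{9}{8} - 18\right) + 96 = 0 \left(- \frac{141}{8}\right) + 96 = 0 + 96 = 96$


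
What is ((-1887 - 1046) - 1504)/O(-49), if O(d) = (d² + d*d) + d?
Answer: -4437/4753 ≈ -0.93352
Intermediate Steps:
O(d) = d + 2*d² (O(d) = (d² + d²) + d = 2*d² + d = d + 2*d²)
((-1887 - 1046) - 1504)/O(-49) = ((-1887 - 1046) - 1504)/((-49*(1 + 2*(-49)))) = (-2933 - 1504)/((-49*(1 - 98))) = -4437/((-49*(-97))) = -4437/4753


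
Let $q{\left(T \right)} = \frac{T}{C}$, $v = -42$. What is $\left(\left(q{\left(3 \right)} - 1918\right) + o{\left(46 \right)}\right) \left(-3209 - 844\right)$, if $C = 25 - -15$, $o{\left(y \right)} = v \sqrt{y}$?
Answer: $\frac{310934001}{40} + 170226 \sqrt{46} \approx 8.9279 \cdot 10^{6}$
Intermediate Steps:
$o{\left(y \right)} = - 42 \sqrt{y}$
$C = 40$ ($C = 25 + 15 = 40$)
$q{\left(T \right)} = \frac{T}{40}$
$\left(\left(q{\left(3 \right)} - 1918\right) + o{\left(46 \right)}\right) \left(-3209 - 844\right) = \left(\left(\frac{1}{40} \cdot 3 - 1918\right) - 42 \sqrt{46}\right) \left(-3209 - 844\right) = \left(\left(\frac{3}{40} - 1918\right) - 42 \sqrt{46}\right) \left(-4053\right) = \left(- \frac{76717}{40} - 42 \sqrt{46}\right) \left(-4053\right) = \frac{310934001}{40} + 170226 \sqrt{46}$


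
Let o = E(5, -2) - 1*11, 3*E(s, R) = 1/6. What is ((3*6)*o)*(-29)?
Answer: 5713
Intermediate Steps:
E(s, R) = 1/18 (E(s, R) = (⅓)/6 = (⅓)*(⅙) = 1/18)
o = -197/18 (o = 1/18 - 1*11 = 1/18 - 11 = -197/18 ≈ -10.944)
((3*6)*o)*(-29) = ((3*6)*(-197/18))*(-29) = (18*(-197/18))*(-29) = -197*(-29) = 5713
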